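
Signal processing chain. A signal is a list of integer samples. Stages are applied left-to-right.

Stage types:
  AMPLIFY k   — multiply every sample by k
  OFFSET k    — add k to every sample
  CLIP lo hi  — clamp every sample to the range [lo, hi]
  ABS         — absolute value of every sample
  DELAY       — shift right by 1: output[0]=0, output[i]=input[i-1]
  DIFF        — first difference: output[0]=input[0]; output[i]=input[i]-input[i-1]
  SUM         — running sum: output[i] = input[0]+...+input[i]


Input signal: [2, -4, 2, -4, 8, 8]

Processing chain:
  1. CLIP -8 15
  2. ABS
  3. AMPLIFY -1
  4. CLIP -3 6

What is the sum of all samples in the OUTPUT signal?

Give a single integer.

Answer: -16

Derivation:
Input: [2, -4, 2, -4, 8, 8]
Stage 1 (CLIP -8 15): clip(2,-8,15)=2, clip(-4,-8,15)=-4, clip(2,-8,15)=2, clip(-4,-8,15)=-4, clip(8,-8,15)=8, clip(8,-8,15)=8 -> [2, -4, 2, -4, 8, 8]
Stage 2 (ABS): |2|=2, |-4|=4, |2|=2, |-4|=4, |8|=8, |8|=8 -> [2, 4, 2, 4, 8, 8]
Stage 3 (AMPLIFY -1): 2*-1=-2, 4*-1=-4, 2*-1=-2, 4*-1=-4, 8*-1=-8, 8*-1=-8 -> [-2, -4, -2, -4, -8, -8]
Stage 4 (CLIP -3 6): clip(-2,-3,6)=-2, clip(-4,-3,6)=-3, clip(-2,-3,6)=-2, clip(-4,-3,6)=-3, clip(-8,-3,6)=-3, clip(-8,-3,6)=-3 -> [-2, -3, -2, -3, -3, -3]
Output sum: -16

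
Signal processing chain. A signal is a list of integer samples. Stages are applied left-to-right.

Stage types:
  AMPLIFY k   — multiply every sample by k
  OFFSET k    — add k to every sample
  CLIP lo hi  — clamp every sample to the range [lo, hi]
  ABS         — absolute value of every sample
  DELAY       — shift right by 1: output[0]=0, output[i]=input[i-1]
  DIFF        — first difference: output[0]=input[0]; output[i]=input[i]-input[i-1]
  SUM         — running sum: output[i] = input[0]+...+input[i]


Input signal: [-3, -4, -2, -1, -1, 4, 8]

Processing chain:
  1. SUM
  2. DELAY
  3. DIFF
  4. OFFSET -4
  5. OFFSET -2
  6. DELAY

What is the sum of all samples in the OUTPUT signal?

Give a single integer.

Input: [-3, -4, -2, -1, -1, 4, 8]
Stage 1 (SUM): sum[0..0]=-3, sum[0..1]=-7, sum[0..2]=-9, sum[0..3]=-10, sum[0..4]=-11, sum[0..5]=-7, sum[0..6]=1 -> [-3, -7, -9, -10, -11, -7, 1]
Stage 2 (DELAY): [0, -3, -7, -9, -10, -11, -7] = [0, -3, -7, -9, -10, -11, -7] -> [0, -3, -7, -9, -10, -11, -7]
Stage 3 (DIFF): s[0]=0, -3-0=-3, -7--3=-4, -9--7=-2, -10--9=-1, -11--10=-1, -7--11=4 -> [0, -3, -4, -2, -1, -1, 4]
Stage 4 (OFFSET -4): 0+-4=-4, -3+-4=-7, -4+-4=-8, -2+-4=-6, -1+-4=-5, -1+-4=-5, 4+-4=0 -> [-4, -7, -8, -6, -5, -5, 0]
Stage 5 (OFFSET -2): -4+-2=-6, -7+-2=-9, -8+-2=-10, -6+-2=-8, -5+-2=-7, -5+-2=-7, 0+-2=-2 -> [-6, -9, -10, -8, -7, -7, -2]
Stage 6 (DELAY): [0, -6, -9, -10, -8, -7, -7] = [0, -6, -9, -10, -8, -7, -7] -> [0, -6, -9, -10, -8, -7, -7]
Output sum: -47

Answer: -47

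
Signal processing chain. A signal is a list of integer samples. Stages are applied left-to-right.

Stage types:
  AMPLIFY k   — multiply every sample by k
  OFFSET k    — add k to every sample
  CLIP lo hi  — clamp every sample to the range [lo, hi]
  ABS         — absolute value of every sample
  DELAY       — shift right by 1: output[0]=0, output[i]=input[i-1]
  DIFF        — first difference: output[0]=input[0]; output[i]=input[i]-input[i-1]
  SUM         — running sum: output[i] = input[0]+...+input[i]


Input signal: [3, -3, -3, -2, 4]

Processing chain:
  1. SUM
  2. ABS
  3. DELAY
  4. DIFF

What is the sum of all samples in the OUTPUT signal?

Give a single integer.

Answer: 5

Derivation:
Input: [3, -3, -3, -2, 4]
Stage 1 (SUM): sum[0..0]=3, sum[0..1]=0, sum[0..2]=-3, sum[0..3]=-5, sum[0..4]=-1 -> [3, 0, -3, -5, -1]
Stage 2 (ABS): |3|=3, |0|=0, |-3|=3, |-5|=5, |-1|=1 -> [3, 0, 3, 5, 1]
Stage 3 (DELAY): [0, 3, 0, 3, 5] = [0, 3, 0, 3, 5] -> [0, 3, 0, 3, 5]
Stage 4 (DIFF): s[0]=0, 3-0=3, 0-3=-3, 3-0=3, 5-3=2 -> [0, 3, -3, 3, 2]
Output sum: 5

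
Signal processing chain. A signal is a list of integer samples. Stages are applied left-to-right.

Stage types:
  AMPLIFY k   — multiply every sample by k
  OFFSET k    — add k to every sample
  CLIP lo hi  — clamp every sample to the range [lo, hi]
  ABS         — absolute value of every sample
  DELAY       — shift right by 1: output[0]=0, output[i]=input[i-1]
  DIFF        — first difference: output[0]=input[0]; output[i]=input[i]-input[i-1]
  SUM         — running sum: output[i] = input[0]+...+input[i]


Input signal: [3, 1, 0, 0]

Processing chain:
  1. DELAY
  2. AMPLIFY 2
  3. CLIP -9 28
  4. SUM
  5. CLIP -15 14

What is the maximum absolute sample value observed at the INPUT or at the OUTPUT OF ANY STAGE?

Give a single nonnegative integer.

Input: [3, 1, 0, 0] (max |s|=3)
Stage 1 (DELAY): [0, 3, 1, 0] = [0, 3, 1, 0] -> [0, 3, 1, 0] (max |s|=3)
Stage 2 (AMPLIFY 2): 0*2=0, 3*2=6, 1*2=2, 0*2=0 -> [0, 6, 2, 0] (max |s|=6)
Stage 3 (CLIP -9 28): clip(0,-9,28)=0, clip(6,-9,28)=6, clip(2,-9,28)=2, clip(0,-9,28)=0 -> [0, 6, 2, 0] (max |s|=6)
Stage 4 (SUM): sum[0..0]=0, sum[0..1]=6, sum[0..2]=8, sum[0..3]=8 -> [0, 6, 8, 8] (max |s|=8)
Stage 5 (CLIP -15 14): clip(0,-15,14)=0, clip(6,-15,14)=6, clip(8,-15,14)=8, clip(8,-15,14)=8 -> [0, 6, 8, 8] (max |s|=8)
Overall max amplitude: 8

Answer: 8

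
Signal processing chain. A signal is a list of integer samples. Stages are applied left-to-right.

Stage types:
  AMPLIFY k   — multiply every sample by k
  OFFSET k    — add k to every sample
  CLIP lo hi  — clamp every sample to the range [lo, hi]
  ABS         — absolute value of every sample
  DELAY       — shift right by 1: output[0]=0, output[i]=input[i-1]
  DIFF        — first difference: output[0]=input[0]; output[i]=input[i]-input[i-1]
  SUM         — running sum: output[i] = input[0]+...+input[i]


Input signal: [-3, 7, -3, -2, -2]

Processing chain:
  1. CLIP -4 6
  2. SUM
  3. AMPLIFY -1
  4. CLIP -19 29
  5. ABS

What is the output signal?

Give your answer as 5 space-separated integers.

Input: [-3, 7, -3, -2, -2]
Stage 1 (CLIP -4 6): clip(-3,-4,6)=-3, clip(7,-4,6)=6, clip(-3,-4,6)=-3, clip(-2,-4,6)=-2, clip(-2,-4,6)=-2 -> [-3, 6, -3, -2, -2]
Stage 2 (SUM): sum[0..0]=-3, sum[0..1]=3, sum[0..2]=0, sum[0..3]=-2, sum[0..4]=-4 -> [-3, 3, 0, -2, -4]
Stage 3 (AMPLIFY -1): -3*-1=3, 3*-1=-3, 0*-1=0, -2*-1=2, -4*-1=4 -> [3, -3, 0, 2, 4]
Stage 4 (CLIP -19 29): clip(3,-19,29)=3, clip(-3,-19,29)=-3, clip(0,-19,29)=0, clip(2,-19,29)=2, clip(4,-19,29)=4 -> [3, -3, 0, 2, 4]
Stage 5 (ABS): |3|=3, |-3|=3, |0|=0, |2|=2, |4|=4 -> [3, 3, 0, 2, 4]

Answer: 3 3 0 2 4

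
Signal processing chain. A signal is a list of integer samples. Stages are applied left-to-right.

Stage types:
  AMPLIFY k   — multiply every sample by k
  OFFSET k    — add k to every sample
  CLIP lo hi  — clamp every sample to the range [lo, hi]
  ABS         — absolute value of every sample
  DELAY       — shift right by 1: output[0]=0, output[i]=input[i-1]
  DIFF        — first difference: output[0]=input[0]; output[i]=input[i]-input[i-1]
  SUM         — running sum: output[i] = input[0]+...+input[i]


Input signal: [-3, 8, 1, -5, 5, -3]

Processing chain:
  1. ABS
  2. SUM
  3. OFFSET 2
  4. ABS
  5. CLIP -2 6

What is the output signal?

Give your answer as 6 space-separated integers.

Input: [-3, 8, 1, -5, 5, -3]
Stage 1 (ABS): |-3|=3, |8|=8, |1|=1, |-5|=5, |5|=5, |-3|=3 -> [3, 8, 1, 5, 5, 3]
Stage 2 (SUM): sum[0..0]=3, sum[0..1]=11, sum[0..2]=12, sum[0..3]=17, sum[0..4]=22, sum[0..5]=25 -> [3, 11, 12, 17, 22, 25]
Stage 3 (OFFSET 2): 3+2=5, 11+2=13, 12+2=14, 17+2=19, 22+2=24, 25+2=27 -> [5, 13, 14, 19, 24, 27]
Stage 4 (ABS): |5|=5, |13|=13, |14|=14, |19|=19, |24|=24, |27|=27 -> [5, 13, 14, 19, 24, 27]
Stage 5 (CLIP -2 6): clip(5,-2,6)=5, clip(13,-2,6)=6, clip(14,-2,6)=6, clip(19,-2,6)=6, clip(24,-2,6)=6, clip(27,-2,6)=6 -> [5, 6, 6, 6, 6, 6]

Answer: 5 6 6 6 6 6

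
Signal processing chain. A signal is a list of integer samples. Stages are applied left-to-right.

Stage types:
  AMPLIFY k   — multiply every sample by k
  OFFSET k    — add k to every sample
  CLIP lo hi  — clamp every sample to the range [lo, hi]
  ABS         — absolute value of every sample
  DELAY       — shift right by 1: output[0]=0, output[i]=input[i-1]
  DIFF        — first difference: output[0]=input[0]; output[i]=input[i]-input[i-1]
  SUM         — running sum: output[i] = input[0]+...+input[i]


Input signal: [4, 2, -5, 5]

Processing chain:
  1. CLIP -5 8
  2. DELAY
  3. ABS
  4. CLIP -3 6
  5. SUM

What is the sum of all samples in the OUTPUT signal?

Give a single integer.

Input: [4, 2, -5, 5]
Stage 1 (CLIP -5 8): clip(4,-5,8)=4, clip(2,-5,8)=2, clip(-5,-5,8)=-5, clip(5,-5,8)=5 -> [4, 2, -5, 5]
Stage 2 (DELAY): [0, 4, 2, -5] = [0, 4, 2, -5] -> [0, 4, 2, -5]
Stage 3 (ABS): |0|=0, |4|=4, |2|=2, |-5|=5 -> [0, 4, 2, 5]
Stage 4 (CLIP -3 6): clip(0,-3,6)=0, clip(4,-3,6)=4, clip(2,-3,6)=2, clip(5,-3,6)=5 -> [0, 4, 2, 5]
Stage 5 (SUM): sum[0..0]=0, sum[0..1]=4, sum[0..2]=6, sum[0..3]=11 -> [0, 4, 6, 11]
Output sum: 21

Answer: 21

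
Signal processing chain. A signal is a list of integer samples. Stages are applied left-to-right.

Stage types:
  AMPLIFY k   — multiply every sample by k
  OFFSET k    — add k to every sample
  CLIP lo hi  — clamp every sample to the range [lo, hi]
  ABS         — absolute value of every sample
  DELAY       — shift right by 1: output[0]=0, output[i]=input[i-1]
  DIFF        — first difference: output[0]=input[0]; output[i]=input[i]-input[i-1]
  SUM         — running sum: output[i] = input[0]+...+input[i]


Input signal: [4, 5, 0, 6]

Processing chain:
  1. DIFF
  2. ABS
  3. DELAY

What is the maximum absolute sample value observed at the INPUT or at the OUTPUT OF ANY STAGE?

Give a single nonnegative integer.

Answer: 6

Derivation:
Input: [4, 5, 0, 6] (max |s|=6)
Stage 1 (DIFF): s[0]=4, 5-4=1, 0-5=-5, 6-0=6 -> [4, 1, -5, 6] (max |s|=6)
Stage 2 (ABS): |4|=4, |1|=1, |-5|=5, |6|=6 -> [4, 1, 5, 6] (max |s|=6)
Stage 3 (DELAY): [0, 4, 1, 5] = [0, 4, 1, 5] -> [0, 4, 1, 5] (max |s|=5)
Overall max amplitude: 6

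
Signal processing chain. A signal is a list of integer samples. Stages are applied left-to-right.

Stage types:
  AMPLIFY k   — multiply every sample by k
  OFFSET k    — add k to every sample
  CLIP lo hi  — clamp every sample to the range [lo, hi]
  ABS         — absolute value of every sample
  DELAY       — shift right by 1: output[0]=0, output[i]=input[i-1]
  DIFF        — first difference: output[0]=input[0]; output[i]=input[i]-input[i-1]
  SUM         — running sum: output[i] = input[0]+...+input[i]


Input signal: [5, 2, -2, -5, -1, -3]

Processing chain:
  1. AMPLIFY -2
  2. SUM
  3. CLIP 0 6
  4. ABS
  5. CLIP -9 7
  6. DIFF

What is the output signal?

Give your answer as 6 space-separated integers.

Answer: 0 0 0 0 2 4

Derivation:
Input: [5, 2, -2, -5, -1, -3]
Stage 1 (AMPLIFY -2): 5*-2=-10, 2*-2=-4, -2*-2=4, -5*-2=10, -1*-2=2, -3*-2=6 -> [-10, -4, 4, 10, 2, 6]
Stage 2 (SUM): sum[0..0]=-10, sum[0..1]=-14, sum[0..2]=-10, sum[0..3]=0, sum[0..4]=2, sum[0..5]=8 -> [-10, -14, -10, 0, 2, 8]
Stage 3 (CLIP 0 6): clip(-10,0,6)=0, clip(-14,0,6)=0, clip(-10,0,6)=0, clip(0,0,6)=0, clip(2,0,6)=2, clip(8,0,6)=6 -> [0, 0, 0, 0, 2, 6]
Stage 4 (ABS): |0|=0, |0|=0, |0|=0, |0|=0, |2|=2, |6|=6 -> [0, 0, 0, 0, 2, 6]
Stage 5 (CLIP -9 7): clip(0,-9,7)=0, clip(0,-9,7)=0, clip(0,-9,7)=0, clip(0,-9,7)=0, clip(2,-9,7)=2, clip(6,-9,7)=6 -> [0, 0, 0, 0, 2, 6]
Stage 6 (DIFF): s[0]=0, 0-0=0, 0-0=0, 0-0=0, 2-0=2, 6-2=4 -> [0, 0, 0, 0, 2, 4]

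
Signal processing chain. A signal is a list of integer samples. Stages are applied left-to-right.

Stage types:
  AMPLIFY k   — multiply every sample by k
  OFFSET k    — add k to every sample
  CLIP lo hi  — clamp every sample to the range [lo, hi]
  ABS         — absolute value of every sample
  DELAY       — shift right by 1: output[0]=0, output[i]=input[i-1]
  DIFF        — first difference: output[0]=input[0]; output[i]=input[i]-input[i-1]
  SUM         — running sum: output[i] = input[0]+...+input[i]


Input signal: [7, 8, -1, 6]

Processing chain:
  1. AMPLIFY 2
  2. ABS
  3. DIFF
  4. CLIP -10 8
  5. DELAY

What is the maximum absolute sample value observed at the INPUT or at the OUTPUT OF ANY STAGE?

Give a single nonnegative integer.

Input: [7, 8, -1, 6] (max |s|=8)
Stage 1 (AMPLIFY 2): 7*2=14, 8*2=16, -1*2=-2, 6*2=12 -> [14, 16, -2, 12] (max |s|=16)
Stage 2 (ABS): |14|=14, |16|=16, |-2|=2, |12|=12 -> [14, 16, 2, 12] (max |s|=16)
Stage 3 (DIFF): s[0]=14, 16-14=2, 2-16=-14, 12-2=10 -> [14, 2, -14, 10] (max |s|=14)
Stage 4 (CLIP -10 8): clip(14,-10,8)=8, clip(2,-10,8)=2, clip(-14,-10,8)=-10, clip(10,-10,8)=8 -> [8, 2, -10, 8] (max |s|=10)
Stage 5 (DELAY): [0, 8, 2, -10] = [0, 8, 2, -10] -> [0, 8, 2, -10] (max |s|=10)
Overall max amplitude: 16

Answer: 16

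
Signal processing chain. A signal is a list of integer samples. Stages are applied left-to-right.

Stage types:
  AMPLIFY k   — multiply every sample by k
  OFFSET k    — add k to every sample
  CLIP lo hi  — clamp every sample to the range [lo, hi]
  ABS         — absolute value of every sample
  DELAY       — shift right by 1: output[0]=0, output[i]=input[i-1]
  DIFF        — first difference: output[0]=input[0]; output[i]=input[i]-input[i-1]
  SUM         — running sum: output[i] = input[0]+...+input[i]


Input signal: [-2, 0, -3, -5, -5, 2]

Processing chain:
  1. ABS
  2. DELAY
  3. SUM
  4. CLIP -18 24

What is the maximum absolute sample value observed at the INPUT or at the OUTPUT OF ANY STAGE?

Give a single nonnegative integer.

Answer: 15

Derivation:
Input: [-2, 0, -3, -5, -5, 2] (max |s|=5)
Stage 1 (ABS): |-2|=2, |0|=0, |-3|=3, |-5|=5, |-5|=5, |2|=2 -> [2, 0, 3, 5, 5, 2] (max |s|=5)
Stage 2 (DELAY): [0, 2, 0, 3, 5, 5] = [0, 2, 0, 3, 5, 5] -> [0, 2, 0, 3, 5, 5] (max |s|=5)
Stage 3 (SUM): sum[0..0]=0, sum[0..1]=2, sum[0..2]=2, sum[0..3]=5, sum[0..4]=10, sum[0..5]=15 -> [0, 2, 2, 5, 10, 15] (max |s|=15)
Stage 4 (CLIP -18 24): clip(0,-18,24)=0, clip(2,-18,24)=2, clip(2,-18,24)=2, clip(5,-18,24)=5, clip(10,-18,24)=10, clip(15,-18,24)=15 -> [0, 2, 2, 5, 10, 15] (max |s|=15)
Overall max amplitude: 15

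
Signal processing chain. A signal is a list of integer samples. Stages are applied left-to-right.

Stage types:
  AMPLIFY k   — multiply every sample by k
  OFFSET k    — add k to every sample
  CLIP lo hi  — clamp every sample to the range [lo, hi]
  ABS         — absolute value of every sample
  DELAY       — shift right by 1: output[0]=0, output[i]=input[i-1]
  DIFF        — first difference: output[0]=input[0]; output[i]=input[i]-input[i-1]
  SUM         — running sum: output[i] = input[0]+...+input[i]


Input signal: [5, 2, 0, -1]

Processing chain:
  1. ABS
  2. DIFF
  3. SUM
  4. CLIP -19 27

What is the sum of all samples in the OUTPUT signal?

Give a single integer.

Input: [5, 2, 0, -1]
Stage 1 (ABS): |5|=5, |2|=2, |0|=0, |-1|=1 -> [5, 2, 0, 1]
Stage 2 (DIFF): s[0]=5, 2-5=-3, 0-2=-2, 1-0=1 -> [5, -3, -2, 1]
Stage 3 (SUM): sum[0..0]=5, sum[0..1]=2, sum[0..2]=0, sum[0..3]=1 -> [5, 2, 0, 1]
Stage 4 (CLIP -19 27): clip(5,-19,27)=5, clip(2,-19,27)=2, clip(0,-19,27)=0, clip(1,-19,27)=1 -> [5, 2, 0, 1]
Output sum: 8

Answer: 8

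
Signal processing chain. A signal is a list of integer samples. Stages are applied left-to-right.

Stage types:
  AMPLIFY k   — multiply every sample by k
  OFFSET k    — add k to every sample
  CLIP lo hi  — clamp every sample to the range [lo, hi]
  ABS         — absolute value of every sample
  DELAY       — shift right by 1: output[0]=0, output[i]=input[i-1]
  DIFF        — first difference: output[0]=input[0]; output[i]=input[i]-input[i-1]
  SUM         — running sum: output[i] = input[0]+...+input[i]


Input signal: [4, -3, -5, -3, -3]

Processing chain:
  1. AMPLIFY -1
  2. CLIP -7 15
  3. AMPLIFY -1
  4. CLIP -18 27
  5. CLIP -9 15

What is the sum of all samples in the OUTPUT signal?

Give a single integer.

Answer: -10

Derivation:
Input: [4, -3, -5, -3, -3]
Stage 1 (AMPLIFY -1): 4*-1=-4, -3*-1=3, -5*-1=5, -3*-1=3, -3*-1=3 -> [-4, 3, 5, 3, 3]
Stage 2 (CLIP -7 15): clip(-4,-7,15)=-4, clip(3,-7,15)=3, clip(5,-7,15)=5, clip(3,-7,15)=3, clip(3,-7,15)=3 -> [-4, 3, 5, 3, 3]
Stage 3 (AMPLIFY -1): -4*-1=4, 3*-1=-3, 5*-1=-5, 3*-1=-3, 3*-1=-3 -> [4, -3, -5, -3, -3]
Stage 4 (CLIP -18 27): clip(4,-18,27)=4, clip(-3,-18,27)=-3, clip(-5,-18,27)=-5, clip(-3,-18,27)=-3, clip(-3,-18,27)=-3 -> [4, -3, -5, -3, -3]
Stage 5 (CLIP -9 15): clip(4,-9,15)=4, clip(-3,-9,15)=-3, clip(-5,-9,15)=-5, clip(-3,-9,15)=-3, clip(-3,-9,15)=-3 -> [4, -3, -5, -3, -3]
Output sum: -10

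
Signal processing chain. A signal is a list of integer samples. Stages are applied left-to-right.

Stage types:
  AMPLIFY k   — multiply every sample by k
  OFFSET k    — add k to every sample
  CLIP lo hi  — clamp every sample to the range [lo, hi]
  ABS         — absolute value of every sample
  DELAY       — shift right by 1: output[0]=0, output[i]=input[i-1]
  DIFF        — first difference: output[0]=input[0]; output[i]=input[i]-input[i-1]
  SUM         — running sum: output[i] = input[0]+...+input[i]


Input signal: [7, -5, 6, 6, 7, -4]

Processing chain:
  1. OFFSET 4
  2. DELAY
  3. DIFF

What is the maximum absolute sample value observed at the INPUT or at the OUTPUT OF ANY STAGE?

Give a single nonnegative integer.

Input: [7, -5, 6, 6, 7, -4] (max |s|=7)
Stage 1 (OFFSET 4): 7+4=11, -5+4=-1, 6+4=10, 6+4=10, 7+4=11, -4+4=0 -> [11, -1, 10, 10, 11, 0] (max |s|=11)
Stage 2 (DELAY): [0, 11, -1, 10, 10, 11] = [0, 11, -1, 10, 10, 11] -> [0, 11, -1, 10, 10, 11] (max |s|=11)
Stage 3 (DIFF): s[0]=0, 11-0=11, -1-11=-12, 10--1=11, 10-10=0, 11-10=1 -> [0, 11, -12, 11, 0, 1] (max |s|=12)
Overall max amplitude: 12

Answer: 12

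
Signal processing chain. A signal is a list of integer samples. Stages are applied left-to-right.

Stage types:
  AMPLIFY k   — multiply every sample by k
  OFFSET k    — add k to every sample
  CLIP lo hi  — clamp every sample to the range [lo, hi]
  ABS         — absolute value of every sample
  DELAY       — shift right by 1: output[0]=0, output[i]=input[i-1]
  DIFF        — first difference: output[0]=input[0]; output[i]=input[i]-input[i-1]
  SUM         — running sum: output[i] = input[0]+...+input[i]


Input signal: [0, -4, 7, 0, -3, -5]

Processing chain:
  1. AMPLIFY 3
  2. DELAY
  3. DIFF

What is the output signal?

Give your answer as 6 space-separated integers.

Answer: 0 0 -12 33 -21 -9

Derivation:
Input: [0, -4, 7, 0, -3, -5]
Stage 1 (AMPLIFY 3): 0*3=0, -4*3=-12, 7*3=21, 0*3=0, -3*3=-9, -5*3=-15 -> [0, -12, 21, 0, -9, -15]
Stage 2 (DELAY): [0, 0, -12, 21, 0, -9] = [0, 0, -12, 21, 0, -9] -> [0, 0, -12, 21, 0, -9]
Stage 3 (DIFF): s[0]=0, 0-0=0, -12-0=-12, 21--12=33, 0-21=-21, -9-0=-9 -> [0, 0, -12, 33, -21, -9]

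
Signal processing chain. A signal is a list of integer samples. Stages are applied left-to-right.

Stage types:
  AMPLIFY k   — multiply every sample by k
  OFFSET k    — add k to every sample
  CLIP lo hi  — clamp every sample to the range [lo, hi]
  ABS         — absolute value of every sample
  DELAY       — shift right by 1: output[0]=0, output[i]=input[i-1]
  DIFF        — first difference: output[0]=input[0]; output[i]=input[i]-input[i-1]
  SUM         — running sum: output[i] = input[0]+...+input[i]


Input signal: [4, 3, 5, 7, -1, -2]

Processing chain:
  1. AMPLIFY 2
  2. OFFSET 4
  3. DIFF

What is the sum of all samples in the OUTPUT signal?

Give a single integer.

Answer: 0

Derivation:
Input: [4, 3, 5, 7, -1, -2]
Stage 1 (AMPLIFY 2): 4*2=8, 3*2=6, 5*2=10, 7*2=14, -1*2=-2, -2*2=-4 -> [8, 6, 10, 14, -2, -4]
Stage 2 (OFFSET 4): 8+4=12, 6+4=10, 10+4=14, 14+4=18, -2+4=2, -4+4=0 -> [12, 10, 14, 18, 2, 0]
Stage 3 (DIFF): s[0]=12, 10-12=-2, 14-10=4, 18-14=4, 2-18=-16, 0-2=-2 -> [12, -2, 4, 4, -16, -2]
Output sum: 0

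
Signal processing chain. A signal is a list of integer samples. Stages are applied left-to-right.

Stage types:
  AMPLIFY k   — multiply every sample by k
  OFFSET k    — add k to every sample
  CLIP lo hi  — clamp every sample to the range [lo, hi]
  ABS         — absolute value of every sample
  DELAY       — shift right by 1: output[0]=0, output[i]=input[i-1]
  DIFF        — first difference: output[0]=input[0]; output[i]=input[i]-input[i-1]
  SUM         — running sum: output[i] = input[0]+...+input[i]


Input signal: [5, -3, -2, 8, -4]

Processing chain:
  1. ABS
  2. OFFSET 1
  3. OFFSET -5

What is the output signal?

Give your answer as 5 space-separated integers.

Answer: 1 -1 -2 4 0

Derivation:
Input: [5, -3, -2, 8, -4]
Stage 1 (ABS): |5|=5, |-3|=3, |-2|=2, |8|=8, |-4|=4 -> [5, 3, 2, 8, 4]
Stage 2 (OFFSET 1): 5+1=6, 3+1=4, 2+1=3, 8+1=9, 4+1=5 -> [6, 4, 3, 9, 5]
Stage 3 (OFFSET -5): 6+-5=1, 4+-5=-1, 3+-5=-2, 9+-5=4, 5+-5=0 -> [1, -1, -2, 4, 0]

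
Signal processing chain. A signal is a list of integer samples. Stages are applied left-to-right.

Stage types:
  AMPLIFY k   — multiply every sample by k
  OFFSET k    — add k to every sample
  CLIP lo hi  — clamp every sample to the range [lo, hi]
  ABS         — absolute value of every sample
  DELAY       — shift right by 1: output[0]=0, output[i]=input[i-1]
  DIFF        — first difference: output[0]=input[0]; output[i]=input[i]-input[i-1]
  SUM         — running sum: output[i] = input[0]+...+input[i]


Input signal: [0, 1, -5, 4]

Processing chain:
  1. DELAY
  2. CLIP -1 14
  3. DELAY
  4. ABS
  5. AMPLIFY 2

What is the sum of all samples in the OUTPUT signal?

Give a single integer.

Input: [0, 1, -5, 4]
Stage 1 (DELAY): [0, 0, 1, -5] = [0, 0, 1, -5] -> [0, 0, 1, -5]
Stage 2 (CLIP -1 14): clip(0,-1,14)=0, clip(0,-1,14)=0, clip(1,-1,14)=1, clip(-5,-1,14)=-1 -> [0, 0, 1, -1]
Stage 3 (DELAY): [0, 0, 0, 1] = [0, 0, 0, 1] -> [0, 0, 0, 1]
Stage 4 (ABS): |0|=0, |0|=0, |0|=0, |1|=1 -> [0, 0, 0, 1]
Stage 5 (AMPLIFY 2): 0*2=0, 0*2=0, 0*2=0, 1*2=2 -> [0, 0, 0, 2]
Output sum: 2

Answer: 2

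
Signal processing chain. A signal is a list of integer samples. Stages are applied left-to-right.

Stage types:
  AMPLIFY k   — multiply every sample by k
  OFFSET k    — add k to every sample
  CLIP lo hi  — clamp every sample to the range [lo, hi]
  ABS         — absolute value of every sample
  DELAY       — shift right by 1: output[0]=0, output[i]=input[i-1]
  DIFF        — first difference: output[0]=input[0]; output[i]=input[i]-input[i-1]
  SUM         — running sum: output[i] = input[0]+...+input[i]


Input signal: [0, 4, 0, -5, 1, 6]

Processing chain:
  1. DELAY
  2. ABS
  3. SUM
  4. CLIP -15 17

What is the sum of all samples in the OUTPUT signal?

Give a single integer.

Answer: 27

Derivation:
Input: [0, 4, 0, -5, 1, 6]
Stage 1 (DELAY): [0, 0, 4, 0, -5, 1] = [0, 0, 4, 0, -5, 1] -> [0, 0, 4, 0, -5, 1]
Stage 2 (ABS): |0|=0, |0|=0, |4|=4, |0|=0, |-5|=5, |1|=1 -> [0, 0, 4, 0, 5, 1]
Stage 3 (SUM): sum[0..0]=0, sum[0..1]=0, sum[0..2]=4, sum[0..3]=4, sum[0..4]=9, sum[0..5]=10 -> [0, 0, 4, 4, 9, 10]
Stage 4 (CLIP -15 17): clip(0,-15,17)=0, clip(0,-15,17)=0, clip(4,-15,17)=4, clip(4,-15,17)=4, clip(9,-15,17)=9, clip(10,-15,17)=10 -> [0, 0, 4, 4, 9, 10]
Output sum: 27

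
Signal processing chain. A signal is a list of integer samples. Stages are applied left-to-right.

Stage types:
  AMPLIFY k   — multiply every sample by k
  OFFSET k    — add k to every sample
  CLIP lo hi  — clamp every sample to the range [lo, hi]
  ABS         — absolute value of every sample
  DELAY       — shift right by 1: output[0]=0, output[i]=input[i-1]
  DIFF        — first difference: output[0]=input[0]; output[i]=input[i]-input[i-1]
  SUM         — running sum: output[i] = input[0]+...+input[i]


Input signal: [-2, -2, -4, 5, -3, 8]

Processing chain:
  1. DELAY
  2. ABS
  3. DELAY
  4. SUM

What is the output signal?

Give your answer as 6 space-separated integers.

Input: [-2, -2, -4, 5, -3, 8]
Stage 1 (DELAY): [0, -2, -2, -4, 5, -3] = [0, -2, -2, -4, 5, -3] -> [0, -2, -2, -4, 5, -3]
Stage 2 (ABS): |0|=0, |-2|=2, |-2|=2, |-4|=4, |5|=5, |-3|=3 -> [0, 2, 2, 4, 5, 3]
Stage 3 (DELAY): [0, 0, 2, 2, 4, 5] = [0, 0, 2, 2, 4, 5] -> [0, 0, 2, 2, 4, 5]
Stage 4 (SUM): sum[0..0]=0, sum[0..1]=0, sum[0..2]=2, sum[0..3]=4, sum[0..4]=8, sum[0..5]=13 -> [0, 0, 2, 4, 8, 13]

Answer: 0 0 2 4 8 13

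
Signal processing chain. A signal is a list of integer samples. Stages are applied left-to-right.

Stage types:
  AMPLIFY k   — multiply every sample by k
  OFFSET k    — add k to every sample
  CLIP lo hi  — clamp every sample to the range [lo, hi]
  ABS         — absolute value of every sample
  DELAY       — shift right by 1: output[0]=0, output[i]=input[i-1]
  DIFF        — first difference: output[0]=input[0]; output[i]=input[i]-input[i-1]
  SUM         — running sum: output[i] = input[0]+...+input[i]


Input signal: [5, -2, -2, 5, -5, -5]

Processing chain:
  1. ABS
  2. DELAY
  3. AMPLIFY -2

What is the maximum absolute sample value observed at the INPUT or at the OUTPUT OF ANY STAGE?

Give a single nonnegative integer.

Input: [5, -2, -2, 5, -5, -5] (max |s|=5)
Stage 1 (ABS): |5|=5, |-2|=2, |-2|=2, |5|=5, |-5|=5, |-5|=5 -> [5, 2, 2, 5, 5, 5] (max |s|=5)
Stage 2 (DELAY): [0, 5, 2, 2, 5, 5] = [0, 5, 2, 2, 5, 5] -> [0, 5, 2, 2, 5, 5] (max |s|=5)
Stage 3 (AMPLIFY -2): 0*-2=0, 5*-2=-10, 2*-2=-4, 2*-2=-4, 5*-2=-10, 5*-2=-10 -> [0, -10, -4, -4, -10, -10] (max |s|=10)
Overall max amplitude: 10

Answer: 10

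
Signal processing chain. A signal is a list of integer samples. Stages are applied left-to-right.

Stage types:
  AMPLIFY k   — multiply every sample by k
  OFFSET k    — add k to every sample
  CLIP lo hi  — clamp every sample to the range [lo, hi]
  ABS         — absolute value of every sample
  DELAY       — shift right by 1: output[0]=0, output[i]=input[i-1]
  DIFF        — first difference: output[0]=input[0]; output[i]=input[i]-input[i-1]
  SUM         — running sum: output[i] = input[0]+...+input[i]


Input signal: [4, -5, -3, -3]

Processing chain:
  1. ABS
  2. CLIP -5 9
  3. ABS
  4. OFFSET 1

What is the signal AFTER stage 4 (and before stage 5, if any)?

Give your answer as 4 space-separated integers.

Answer: 5 6 4 4

Derivation:
Input: [4, -5, -3, -3]
Stage 1 (ABS): |4|=4, |-5|=5, |-3|=3, |-3|=3 -> [4, 5, 3, 3]
Stage 2 (CLIP -5 9): clip(4,-5,9)=4, clip(5,-5,9)=5, clip(3,-5,9)=3, clip(3,-5,9)=3 -> [4, 5, 3, 3]
Stage 3 (ABS): |4|=4, |5|=5, |3|=3, |3|=3 -> [4, 5, 3, 3]
Stage 4 (OFFSET 1): 4+1=5, 5+1=6, 3+1=4, 3+1=4 -> [5, 6, 4, 4]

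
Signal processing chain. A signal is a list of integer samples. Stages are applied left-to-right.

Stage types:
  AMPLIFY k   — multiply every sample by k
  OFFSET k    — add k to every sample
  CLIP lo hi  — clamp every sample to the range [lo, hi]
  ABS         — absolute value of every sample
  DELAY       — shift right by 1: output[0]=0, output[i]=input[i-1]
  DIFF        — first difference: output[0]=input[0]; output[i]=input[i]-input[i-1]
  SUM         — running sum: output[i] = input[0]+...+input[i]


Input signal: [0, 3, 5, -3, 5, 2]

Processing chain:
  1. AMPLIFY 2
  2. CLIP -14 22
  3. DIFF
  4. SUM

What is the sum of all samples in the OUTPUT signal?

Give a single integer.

Answer: 24

Derivation:
Input: [0, 3, 5, -3, 5, 2]
Stage 1 (AMPLIFY 2): 0*2=0, 3*2=6, 5*2=10, -3*2=-6, 5*2=10, 2*2=4 -> [0, 6, 10, -6, 10, 4]
Stage 2 (CLIP -14 22): clip(0,-14,22)=0, clip(6,-14,22)=6, clip(10,-14,22)=10, clip(-6,-14,22)=-6, clip(10,-14,22)=10, clip(4,-14,22)=4 -> [0, 6, 10, -6, 10, 4]
Stage 3 (DIFF): s[0]=0, 6-0=6, 10-6=4, -6-10=-16, 10--6=16, 4-10=-6 -> [0, 6, 4, -16, 16, -6]
Stage 4 (SUM): sum[0..0]=0, sum[0..1]=6, sum[0..2]=10, sum[0..3]=-6, sum[0..4]=10, sum[0..5]=4 -> [0, 6, 10, -6, 10, 4]
Output sum: 24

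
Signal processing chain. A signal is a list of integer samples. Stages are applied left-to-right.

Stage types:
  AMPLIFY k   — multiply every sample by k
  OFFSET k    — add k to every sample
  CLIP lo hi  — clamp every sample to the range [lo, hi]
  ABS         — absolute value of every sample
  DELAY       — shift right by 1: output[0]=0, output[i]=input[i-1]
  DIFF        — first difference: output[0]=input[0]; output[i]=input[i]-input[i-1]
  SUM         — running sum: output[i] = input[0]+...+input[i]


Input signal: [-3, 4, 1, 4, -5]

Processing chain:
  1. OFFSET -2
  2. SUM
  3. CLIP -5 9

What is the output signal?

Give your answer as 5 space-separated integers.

Answer: -5 -3 -4 -2 -5

Derivation:
Input: [-3, 4, 1, 4, -5]
Stage 1 (OFFSET -2): -3+-2=-5, 4+-2=2, 1+-2=-1, 4+-2=2, -5+-2=-7 -> [-5, 2, -1, 2, -7]
Stage 2 (SUM): sum[0..0]=-5, sum[0..1]=-3, sum[0..2]=-4, sum[0..3]=-2, sum[0..4]=-9 -> [-5, -3, -4, -2, -9]
Stage 3 (CLIP -5 9): clip(-5,-5,9)=-5, clip(-3,-5,9)=-3, clip(-4,-5,9)=-4, clip(-2,-5,9)=-2, clip(-9,-5,9)=-5 -> [-5, -3, -4, -2, -5]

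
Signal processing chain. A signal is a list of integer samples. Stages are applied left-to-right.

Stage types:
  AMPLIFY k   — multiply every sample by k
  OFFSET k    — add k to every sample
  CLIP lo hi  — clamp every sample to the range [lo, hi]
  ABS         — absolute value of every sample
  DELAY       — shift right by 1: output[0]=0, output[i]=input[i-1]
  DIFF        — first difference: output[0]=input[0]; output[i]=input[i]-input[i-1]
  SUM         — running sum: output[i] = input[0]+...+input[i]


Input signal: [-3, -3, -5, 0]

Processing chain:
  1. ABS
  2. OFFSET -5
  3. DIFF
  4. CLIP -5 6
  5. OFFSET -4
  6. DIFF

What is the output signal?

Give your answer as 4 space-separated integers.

Input: [-3, -3, -5, 0]
Stage 1 (ABS): |-3|=3, |-3|=3, |-5|=5, |0|=0 -> [3, 3, 5, 0]
Stage 2 (OFFSET -5): 3+-5=-2, 3+-5=-2, 5+-5=0, 0+-5=-5 -> [-2, -2, 0, -5]
Stage 3 (DIFF): s[0]=-2, -2--2=0, 0--2=2, -5-0=-5 -> [-2, 0, 2, -5]
Stage 4 (CLIP -5 6): clip(-2,-5,6)=-2, clip(0,-5,6)=0, clip(2,-5,6)=2, clip(-5,-5,6)=-5 -> [-2, 0, 2, -5]
Stage 5 (OFFSET -4): -2+-4=-6, 0+-4=-4, 2+-4=-2, -5+-4=-9 -> [-6, -4, -2, -9]
Stage 6 (DIFF): s[0]=-6, -4--6=2, -2--4=2, -9--2=-7 -> [-6, 2, 2, -7]

Answer: -6 2 2 -7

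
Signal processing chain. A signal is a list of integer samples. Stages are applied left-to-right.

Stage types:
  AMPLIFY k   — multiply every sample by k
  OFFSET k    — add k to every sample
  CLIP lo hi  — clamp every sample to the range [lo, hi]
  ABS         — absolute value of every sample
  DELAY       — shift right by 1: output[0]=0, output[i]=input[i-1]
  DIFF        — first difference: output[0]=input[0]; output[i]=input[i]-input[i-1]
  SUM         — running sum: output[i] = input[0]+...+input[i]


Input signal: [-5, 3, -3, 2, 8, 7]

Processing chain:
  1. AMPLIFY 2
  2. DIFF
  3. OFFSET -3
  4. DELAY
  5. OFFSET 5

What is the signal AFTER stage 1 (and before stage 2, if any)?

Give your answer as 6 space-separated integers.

Input: [-5, 3, -3, 2, 8, 7]
Stage 1 (AMPLIFY 2): -5*2=-10, 3*2=6, -3*2=-6, 2*2=4, 8*2=16, 7*2=14 -> [-10, 6, -6, 4, 16, 14]

Answer: -10 6 -6 4 16 14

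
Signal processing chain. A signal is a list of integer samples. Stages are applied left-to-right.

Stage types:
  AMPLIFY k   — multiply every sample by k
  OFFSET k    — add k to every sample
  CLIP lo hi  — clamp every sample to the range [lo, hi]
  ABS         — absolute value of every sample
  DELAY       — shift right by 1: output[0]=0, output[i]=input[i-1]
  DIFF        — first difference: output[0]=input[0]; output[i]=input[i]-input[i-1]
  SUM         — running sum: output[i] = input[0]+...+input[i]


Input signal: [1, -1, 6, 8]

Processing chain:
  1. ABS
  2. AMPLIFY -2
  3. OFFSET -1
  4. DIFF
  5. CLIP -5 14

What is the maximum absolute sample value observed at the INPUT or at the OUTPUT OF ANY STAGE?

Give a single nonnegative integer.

Input: [1, -1, 6, 8] (max |s|=8)
Stage 1 (ABS): |1|=1, |-1|=1, |6|=6, |8|=8 -> [1, 1, 6, 8] (max |s|=8)
Stage 2 (AMPLIFY -2): 1*-2=-2, 1*-2=-2, 6*-2=-12, 8*-2=-16 -> [-2, -2, -12, -16] (max |s|=16)
Stage 3 (OFFSET -1): -2+-1=-3, -2+-1=-3, -12+-1=-13, -16+-1=-17 -> [-3, -3, -13, -17] (max |s|=17)
Stage 4 (DIFF): s[0]=-3, -3--3=0, -13--3=-10, -17--13=-4 -> [-3, 0, -10, -4] (max |s|=10)
Stage 5 (CLIP -5 14): clip(-3,-5,14)=-3, clip(0,-5,14)=0, clip(-10,-5,14)=-5, clip(-4,-5,14)=-4 -> [-3, 0, -5, -4] (max |s|=5)
Overall max amplitude: 17

Answer: 17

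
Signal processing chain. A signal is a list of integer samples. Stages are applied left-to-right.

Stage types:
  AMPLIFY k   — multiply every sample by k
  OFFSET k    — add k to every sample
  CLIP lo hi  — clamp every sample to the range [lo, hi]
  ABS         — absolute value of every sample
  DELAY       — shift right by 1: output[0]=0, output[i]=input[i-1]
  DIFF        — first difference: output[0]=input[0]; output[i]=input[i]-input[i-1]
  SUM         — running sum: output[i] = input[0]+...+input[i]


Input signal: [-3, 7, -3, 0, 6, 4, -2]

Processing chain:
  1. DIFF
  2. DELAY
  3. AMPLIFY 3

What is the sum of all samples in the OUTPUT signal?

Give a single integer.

Input: [-3, 7, -3, 0, 6, 4, -2]
Stage 1 (DIFF): s[0]=-3, 7--3=10, -3-7=-10, 0--3=3, 6-0=6, 4-6=-2, -2-4=-6 -> [-3, 10, -10, 3, 6, -2, -6]
Stage 2 (DELAY): [0, -3, 10, -10, 3, 6, -2] = [0, -3, 10, -10, 3, 6, -2] -> [0, -3, 10, -10, 3, 6, -2]
Stage 3 (AMPLIFY 3): 0*3=0, -3*3=-9, 10*3=30, -10*3=-30, 3*3=9, 6*3=18, -2*3=-6 -> [0, -9, 30, -30, 9, 18, -6]
Output sum: 12

Answer: 12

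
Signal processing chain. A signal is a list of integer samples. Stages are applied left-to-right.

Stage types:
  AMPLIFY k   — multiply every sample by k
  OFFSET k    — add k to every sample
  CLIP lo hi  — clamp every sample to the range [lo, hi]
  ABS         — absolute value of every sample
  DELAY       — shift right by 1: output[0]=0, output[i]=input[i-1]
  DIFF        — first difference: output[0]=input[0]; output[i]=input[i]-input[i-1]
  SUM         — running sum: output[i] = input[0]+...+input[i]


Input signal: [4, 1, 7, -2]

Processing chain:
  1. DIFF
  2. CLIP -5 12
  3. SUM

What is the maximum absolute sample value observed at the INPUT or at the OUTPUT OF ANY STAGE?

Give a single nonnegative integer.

Answer: 9

Derivation:
Input: [4, 1, 7, -2] (max |s|=7)
Stage 1 (DIFF): s[0]=4, 1-4=-3, 7-1=6, -2-7=-9 -> [4, -3, 6, -9] (max |s|=9)
Stage 2 (CLIP -5 12): clip(4,-5,12)=4, clip(-3,-5,12)=-3, clip(6,-5,12)=6, clip(-9,-5,12)=-5 -> [4, -3, 6, -5] (max |s|=6)
Stage 3 (SUM): sum[0..0]=4, sum[0..1]=1, sum[0..2]=7, sum[0..3]=2 -> [4, 1, 7, 2] (max |s|=7)
Overall max amplitude: 9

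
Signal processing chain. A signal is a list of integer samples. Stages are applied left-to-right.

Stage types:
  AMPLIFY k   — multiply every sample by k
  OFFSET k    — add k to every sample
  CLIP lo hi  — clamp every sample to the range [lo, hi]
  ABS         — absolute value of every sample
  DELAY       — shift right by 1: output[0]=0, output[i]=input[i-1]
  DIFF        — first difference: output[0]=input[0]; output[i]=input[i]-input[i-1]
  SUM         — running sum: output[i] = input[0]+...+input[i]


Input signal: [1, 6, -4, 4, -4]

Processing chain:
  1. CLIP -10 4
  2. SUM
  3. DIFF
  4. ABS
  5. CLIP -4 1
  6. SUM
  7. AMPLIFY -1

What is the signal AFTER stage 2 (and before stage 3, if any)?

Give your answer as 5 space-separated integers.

Input: [1, 6, -4, 4, -4]
Stage 1 (CLIP -10 4): clip(1,-10,4)=1, clip(6,-10,4)=4, clip(-4,-10,4)=-4, clip(4,-10,4)=4, clip(-4,-10,4)=-4 -> [1, 4, -4, 4, -4]
Stage 2 (SUM): sum[0..0]=1, sum[0..1]=5, sum[0..2]=1, sum[0..3]=5, sum[0..4]=1 -> [1, 5, 1, 5, 1]

Answer: 1 5 1 5 1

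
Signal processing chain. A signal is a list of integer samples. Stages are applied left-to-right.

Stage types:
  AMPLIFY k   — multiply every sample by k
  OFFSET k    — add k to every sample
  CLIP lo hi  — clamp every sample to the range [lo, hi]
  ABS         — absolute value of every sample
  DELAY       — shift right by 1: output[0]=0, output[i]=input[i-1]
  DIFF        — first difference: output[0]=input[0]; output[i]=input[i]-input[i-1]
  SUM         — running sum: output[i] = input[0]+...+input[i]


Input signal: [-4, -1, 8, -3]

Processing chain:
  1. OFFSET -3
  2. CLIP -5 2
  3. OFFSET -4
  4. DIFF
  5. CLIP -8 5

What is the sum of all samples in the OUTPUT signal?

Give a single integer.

Answer: -9

Derivation:
Input: [-4, -1, 8, -3]
Stage 1 (OFFSET -3): -4+-3=-7, -1+-3=-4, 8+-3=5, -3+-3=-6 -> [-7, -4, 5, -6]
Stage 2 (CLIP -5 2): clip(-7,-5,2)=-5, clip(-4,-5,2)=-4, clip(5,-5,2)=2, clip(-6,-5,2)=-5 -> [-5, -4, 2, -5]
Stage 3 (OFFSET -4): -5+-4=-9, -4+-4=-8, 2+-4=-2, -5+-4=-9 -> [-9, -8, -2, -9]
Stage 4 (DIFF): s[0]=-9, -8--9=1, -2--8=6, -9--2=-7 -> [-9, 1, 6, -7]
Stage 5 (CLIP -8 5): clip(-9,-8,5)=-8, clip(1,-8,5)=1, clip(6,-8,5)=5, clip(-7,-8,5)=-7 -> [-8, 1, 5, -7]
Output sum: -9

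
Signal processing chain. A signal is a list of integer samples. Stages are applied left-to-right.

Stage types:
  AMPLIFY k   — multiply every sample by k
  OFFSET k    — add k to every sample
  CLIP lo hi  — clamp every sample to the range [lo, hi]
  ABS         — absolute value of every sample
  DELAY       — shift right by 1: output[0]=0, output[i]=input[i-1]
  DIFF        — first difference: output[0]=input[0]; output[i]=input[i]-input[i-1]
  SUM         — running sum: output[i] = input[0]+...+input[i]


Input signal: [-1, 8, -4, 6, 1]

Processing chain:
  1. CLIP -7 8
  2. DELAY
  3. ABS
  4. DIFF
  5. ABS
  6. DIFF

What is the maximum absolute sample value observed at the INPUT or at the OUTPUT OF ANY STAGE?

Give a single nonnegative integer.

Answer: 8

Derivation:
Input: [-1, 8, -4, 6, 1] (max |s|=8)
Stage 1 (CLIP -7 8): clip(-1,-7,8)=-1, clip(8,-7,8)=8, clip(-4,-7,8)=-4, clip(6,-7,8)=6, clip(1,-7,8)=1 -> [-1, 8, -4, 6, 1] (max |s|=8)
Stage 2 (DELAY): [0, -1, 8, -4, 6] = [0, -1, 8, -4, 6] -> [0, -1, 8, -4, 6] (max |s|=8)
Stage 3 (ABS): |0|=0, |-1|=1, |8|=8, |-4|=4, |6|=6 -> [0, 1, 8, 4, 6] (max |s|=8)
Stage 4 (DIFF): s[0]=0, 1-0=1, 8-1=7, 4-8=-4, 6-4=2 -> [0, 1, 7, -4, 2] (max |s|=7)
Stage 5 (ABS): |0|=0, |1|=1, |7|=7, |-4|=4, |2|=2 -> [0, 1, 7, 4, 2] (max |s|=7)
Stage 6 (DIFF): s[0]=0, 1-0=1, 7-1=6, 4-7=-3, 2-4=-2 -> [0, 1, 6, -3, -2] (max |s|=6)
Overall max amplitude: 8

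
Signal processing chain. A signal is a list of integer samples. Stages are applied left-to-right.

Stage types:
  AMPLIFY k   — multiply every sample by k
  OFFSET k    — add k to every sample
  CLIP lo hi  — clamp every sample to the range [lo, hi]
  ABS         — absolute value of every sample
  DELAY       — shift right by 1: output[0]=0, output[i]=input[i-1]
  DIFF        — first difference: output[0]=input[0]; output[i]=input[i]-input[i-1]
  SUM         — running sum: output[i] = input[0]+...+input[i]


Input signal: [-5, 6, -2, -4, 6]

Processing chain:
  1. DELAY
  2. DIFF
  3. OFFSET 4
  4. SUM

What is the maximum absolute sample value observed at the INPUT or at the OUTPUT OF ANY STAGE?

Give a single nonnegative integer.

Input: [-5, 6, -2, -4, 6] (max |s|=6)
Stage 1 (DELAY): [0, -5, 6, -2, -4] = [0, -5, 6, -2, -4] -> [0, -5, 6, -2, -4] (max |s|=6)
Stage 2 (DIFF): s[0]=0, -5-0=-5, 6--5=11, -2-6=-8, -4--2=-2 -> [0, -5, 11, -8, -2] (max |s|=11)
Stage 3 (OFFSET 4): 0+4=4, -5+4=-1, 11+4=15, -8+4=-4, -2+4=2 -> [4, -1, 15, -4, 2] (max |s|=15)
Stage 4 (SUM): sum[0..0]=4, sum[0..1]=3, sum[0..2]=18, sum[0..3]=14, sum[0..4]=16 -> [4, 3, 18, 14, 16] (max |s|=18)
Overall max amplitude: 18

Answer: 18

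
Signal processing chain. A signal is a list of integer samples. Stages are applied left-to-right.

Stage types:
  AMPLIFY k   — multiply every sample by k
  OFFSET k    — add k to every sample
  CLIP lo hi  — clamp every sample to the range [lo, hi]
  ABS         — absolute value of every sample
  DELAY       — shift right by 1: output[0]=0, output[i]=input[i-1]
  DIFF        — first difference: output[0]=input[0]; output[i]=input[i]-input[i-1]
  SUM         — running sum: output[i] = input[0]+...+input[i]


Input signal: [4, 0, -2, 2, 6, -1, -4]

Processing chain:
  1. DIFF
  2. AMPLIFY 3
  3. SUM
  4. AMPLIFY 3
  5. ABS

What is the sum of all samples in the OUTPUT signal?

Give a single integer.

Input: [4, 0, -2, 2, 6, -1, -4]
Stage 1 (DIFF): s[0]=4, 0-4=-4, -2-0=-2, 2--2=4, 6-2=4, -1-6=-7, -4--1=-3 -> [4, -4, -2, 4, 4, -7, -3]
Stage 2 (AMPLIFY 3): 4*3=12, -4*3=-12, -2*3=-6, 4*3=12, 4*3=12, -7*3=-21, -3*3=-9 -> [12, -12, -6, 12, 12, -21, -9]
Stage 3 (SUM): sum[0..0]=12, sum[0..1]=0, sum[0..2]=-6, sum[0..3]=6, sum[0..4]=18, sum[0..5]=-3, sum[0..6]=-12 -> [12, 0, -6, 6, 18, -3, -12]
Stage 4 (AMPLIFY 3): 12*3=36, 0*3=0, -6*3=-18, 6*3=18, 18*3=54, -3*3=-9, -12*3=-36 -> [36, 0, -18, 18, 54, -9, -36]
Stage 5 (ABS): |36|=36, |0|=0, |-18|=18, |18|=18, |54|=54, |-9|=9, |-36|=36 -> [36, 0, 18, 18, 54, 9, 36]
Output sum: 171

Answer: 171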